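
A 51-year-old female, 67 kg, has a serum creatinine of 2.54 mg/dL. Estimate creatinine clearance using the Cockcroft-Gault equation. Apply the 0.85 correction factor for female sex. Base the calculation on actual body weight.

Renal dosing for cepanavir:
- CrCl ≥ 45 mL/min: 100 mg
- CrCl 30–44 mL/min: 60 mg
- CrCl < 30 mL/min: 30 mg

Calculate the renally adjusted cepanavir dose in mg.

CrCl = (140 − 51) × 67 / (72 × 2.54) × 0.85 = 5963.0 / 182.88 × 0.85 ≈ 27.7 mL/min
CrCl ≈ 28 mL/min → bracket < 30 mL/min.
Dose for this bracket: 30 mg.

30 mg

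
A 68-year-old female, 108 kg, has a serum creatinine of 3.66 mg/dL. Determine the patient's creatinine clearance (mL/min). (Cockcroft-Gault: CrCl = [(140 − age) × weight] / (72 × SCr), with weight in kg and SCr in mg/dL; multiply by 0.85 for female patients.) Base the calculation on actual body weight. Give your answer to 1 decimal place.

CrCl = (140 − 68) × 108 / (72 × 3.66) × 0.85 = 7776.0 / 263.52 × 0.85 ≈ 25.1 mL/min

25.1 mL/min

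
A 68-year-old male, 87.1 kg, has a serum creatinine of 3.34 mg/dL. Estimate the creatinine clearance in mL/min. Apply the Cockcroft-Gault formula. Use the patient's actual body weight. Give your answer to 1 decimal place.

CrCl = (140 − 68) × 87.1 / (72 × 3.34) = 6271.2 / 240.48 ≈ 26.1 mL/min

26.1 mL/min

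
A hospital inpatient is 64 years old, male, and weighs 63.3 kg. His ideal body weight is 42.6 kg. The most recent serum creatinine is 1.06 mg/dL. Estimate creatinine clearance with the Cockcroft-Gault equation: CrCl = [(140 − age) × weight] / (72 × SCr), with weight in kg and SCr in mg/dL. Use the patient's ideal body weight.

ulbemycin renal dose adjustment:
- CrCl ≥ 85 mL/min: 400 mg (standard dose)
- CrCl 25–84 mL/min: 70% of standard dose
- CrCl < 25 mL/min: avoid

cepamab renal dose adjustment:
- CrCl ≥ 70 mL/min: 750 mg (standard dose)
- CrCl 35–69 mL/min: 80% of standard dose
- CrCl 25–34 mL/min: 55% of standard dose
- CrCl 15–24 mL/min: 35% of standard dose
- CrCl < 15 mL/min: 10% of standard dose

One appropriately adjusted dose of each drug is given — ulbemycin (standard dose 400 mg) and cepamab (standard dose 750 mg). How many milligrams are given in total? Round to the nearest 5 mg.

CrCl = (140 − 64) × 42.6 / (72 × 1.06) = 3237.6 / 76.32 ≈ 42.4 mL/min
CrCl ≈ 42 mL/min.
ulbemycin: 25–84 mL/min → 70% of 400 mg = 280 mg.
cepamab: 35–69 mL/min → 80% of 750 mg = 600 mg.
Total = 280 + 600 = 880 mg.

880 mg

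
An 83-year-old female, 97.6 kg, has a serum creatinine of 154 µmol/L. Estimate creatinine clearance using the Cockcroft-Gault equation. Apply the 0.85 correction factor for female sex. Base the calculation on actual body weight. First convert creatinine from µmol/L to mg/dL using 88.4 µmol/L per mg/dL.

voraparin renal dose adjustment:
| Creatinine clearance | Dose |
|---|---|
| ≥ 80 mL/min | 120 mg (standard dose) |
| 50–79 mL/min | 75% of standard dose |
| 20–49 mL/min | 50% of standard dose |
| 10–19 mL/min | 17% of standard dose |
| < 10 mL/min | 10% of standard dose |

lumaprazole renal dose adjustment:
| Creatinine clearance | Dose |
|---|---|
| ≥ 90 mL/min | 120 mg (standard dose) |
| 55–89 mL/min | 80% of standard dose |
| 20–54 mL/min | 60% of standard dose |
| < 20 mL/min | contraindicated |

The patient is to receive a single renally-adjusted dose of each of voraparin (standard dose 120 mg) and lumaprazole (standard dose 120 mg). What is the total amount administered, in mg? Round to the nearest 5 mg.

SCr = 154 / 88.4 = 1.742 mg/dL
CrCl = (140 − 83) × 97.6 / (72 × 1.742) × 0.85 = 5563.2 / 125.42 × 0.85 ≈ 37.7 mL/min
CrCl ≈ 38 mL/min.
voraparin: 20–49 mL/min → 50% of 120 mg = 60 mg.
lumaprazole: 20–54 mL/min → 60% of 120 mg = 72 mg.
Total = 60 + 72 = 132 mg.

130 mg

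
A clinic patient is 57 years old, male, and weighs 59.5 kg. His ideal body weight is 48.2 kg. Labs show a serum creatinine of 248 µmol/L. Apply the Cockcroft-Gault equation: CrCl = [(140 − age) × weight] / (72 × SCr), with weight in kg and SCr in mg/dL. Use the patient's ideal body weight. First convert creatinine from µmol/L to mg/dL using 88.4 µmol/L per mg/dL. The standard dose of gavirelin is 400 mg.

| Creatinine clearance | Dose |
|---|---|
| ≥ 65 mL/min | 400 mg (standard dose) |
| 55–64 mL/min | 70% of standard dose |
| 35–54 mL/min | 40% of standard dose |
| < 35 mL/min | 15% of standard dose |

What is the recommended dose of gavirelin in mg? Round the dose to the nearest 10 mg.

60 mg

SCr = 248 / 88.4 = 2.805 mg/dL
CrCl = (140 − 57) × 48.2 / (72 × 2.805) = 4000.6 / 201.96 ≈ 19.8 mL/min
CrCl ≈ 20 mL/min → bracket < 35 mL/min.
15% of 400 mg = 60 mg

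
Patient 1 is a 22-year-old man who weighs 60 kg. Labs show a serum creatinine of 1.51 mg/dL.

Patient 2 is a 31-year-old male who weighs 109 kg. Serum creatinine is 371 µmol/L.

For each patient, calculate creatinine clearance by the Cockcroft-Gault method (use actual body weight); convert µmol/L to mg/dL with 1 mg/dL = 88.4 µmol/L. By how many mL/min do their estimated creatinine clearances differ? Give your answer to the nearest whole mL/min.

Patient 1: CrCl = (140 − 22) × 60 / (72 × 1.51) = 7080.0 / 108.72 ≈ 65.1 mL/min
Patient 2: SCr = 371 / 88.4 = 4.197 mg/dL
Patient 2: CrCl = (140 − 31) × 109 / (72 × 4.197) = 11881.0 / 302.18 ≈ 39.3 mL/min
|65.1 − 39.3| = 25.8 mL/min

26 mL/min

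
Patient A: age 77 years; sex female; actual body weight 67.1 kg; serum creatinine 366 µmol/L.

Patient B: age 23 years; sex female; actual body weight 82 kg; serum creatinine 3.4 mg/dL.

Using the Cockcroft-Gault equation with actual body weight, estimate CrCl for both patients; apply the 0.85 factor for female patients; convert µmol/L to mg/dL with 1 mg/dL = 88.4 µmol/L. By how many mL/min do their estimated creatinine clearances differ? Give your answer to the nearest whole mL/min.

Patient A: SCr = 366 / 88.4 = 4.14 mg/dL
Patient A: CrCl = (140 − 77) × 67.1 / (72 × 4.14) × 0.85 = 4227.3 / 298.08 × 0.85 ≈ 12.1 mL/min
Patient B: CrCl = (140 − 23) × 82 / (72 × 3.4) × 0.85 = 9594.0 / 244.80 × 0.85 ≈ 33.3 mL/min
|12.1 − 33.3| = 21.2 mL/min

21 mL/min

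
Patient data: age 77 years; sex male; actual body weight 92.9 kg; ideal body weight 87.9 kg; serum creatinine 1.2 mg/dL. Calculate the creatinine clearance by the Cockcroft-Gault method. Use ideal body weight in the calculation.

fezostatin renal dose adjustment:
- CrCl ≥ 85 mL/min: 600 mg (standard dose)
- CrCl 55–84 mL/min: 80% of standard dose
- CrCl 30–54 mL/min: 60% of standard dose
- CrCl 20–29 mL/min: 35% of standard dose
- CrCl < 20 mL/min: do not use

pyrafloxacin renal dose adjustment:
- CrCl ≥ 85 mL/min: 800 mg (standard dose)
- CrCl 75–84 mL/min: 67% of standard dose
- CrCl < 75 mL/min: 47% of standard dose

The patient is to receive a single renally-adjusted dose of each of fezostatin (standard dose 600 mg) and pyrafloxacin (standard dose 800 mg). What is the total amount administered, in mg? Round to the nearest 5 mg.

CrCl = (140 − 77) × 87.9 / (72 × 1.2) = 5537.7 / 86.40 ≈ 64.1 mL/min
CrCl ≈ 64 mL/min.
fezostatin: 55–84 mL/min → 80% of 600 mg = 480 mg.
pyrafloxacin: < 75 mL/min → 47% of 800 mg = 376 mg.
Total = 480 + 376 = 856 mg.

855 mg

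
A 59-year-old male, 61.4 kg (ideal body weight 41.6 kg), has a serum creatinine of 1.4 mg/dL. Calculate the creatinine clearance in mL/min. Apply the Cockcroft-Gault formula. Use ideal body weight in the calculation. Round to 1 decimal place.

CrCl = (140 − 59) × 41.6 / (72 × 1.4) = 3369.6 / 100.80 ≈ 33.4 mL/min

33.4 mL/min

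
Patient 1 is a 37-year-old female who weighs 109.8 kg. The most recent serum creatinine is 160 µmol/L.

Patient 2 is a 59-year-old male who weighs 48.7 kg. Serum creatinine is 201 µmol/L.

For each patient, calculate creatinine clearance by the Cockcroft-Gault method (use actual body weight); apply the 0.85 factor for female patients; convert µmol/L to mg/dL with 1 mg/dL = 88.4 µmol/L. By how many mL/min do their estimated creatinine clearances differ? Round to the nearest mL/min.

50 mL/min

Patient 1: SCr = 160 / 88.4 = 1.81 mg/dL
Patient 1: CrCl = (140 − 37) × 109.8 / (72 × 1.81) × 0.85 = 11309.4 / 130.32 × 0.85 ≈ 73.8 mL/min
Patient 2: SCr = 201 / 88.4 = 2.274 mg/dL
Patient 2: CrCl = (140 − 59) × 48.7 / (72 × 2.274) = 3944.7 / 163.73 ≈ 24.1 mL/min
|73.8 − 24.1| = 49.7 mL/min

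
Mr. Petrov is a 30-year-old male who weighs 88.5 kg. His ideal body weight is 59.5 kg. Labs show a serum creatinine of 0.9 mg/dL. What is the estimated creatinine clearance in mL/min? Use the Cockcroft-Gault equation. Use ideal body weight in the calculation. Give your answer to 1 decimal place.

101.0 mL/min

CrCl = (140 − 30) × 59.5 / (72 × 0.9) = 6545.0 / 64.80 ≈ 101.0 mL/min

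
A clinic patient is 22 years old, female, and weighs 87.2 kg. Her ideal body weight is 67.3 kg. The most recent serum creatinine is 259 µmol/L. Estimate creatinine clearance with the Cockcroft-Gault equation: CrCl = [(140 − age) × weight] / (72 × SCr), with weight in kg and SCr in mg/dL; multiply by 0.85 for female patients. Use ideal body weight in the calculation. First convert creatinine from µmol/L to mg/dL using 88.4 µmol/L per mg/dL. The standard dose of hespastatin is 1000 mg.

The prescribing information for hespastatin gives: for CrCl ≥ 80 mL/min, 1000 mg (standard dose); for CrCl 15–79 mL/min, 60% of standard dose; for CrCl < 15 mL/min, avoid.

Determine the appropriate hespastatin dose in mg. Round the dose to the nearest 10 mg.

SCr = 259 / 88.4 = 2.93 mg/dL
CrCl = (140 − 22) × 67.3 / (72 × 2.93) × 0.85 = 7941.4 / 210.96 × 0.85 ≈ 32.0 mL/min
CrCl ≈ 32 mL/min → bracket 15–79 mL/min.
60% of 1000 mg = 600 mg

600 mg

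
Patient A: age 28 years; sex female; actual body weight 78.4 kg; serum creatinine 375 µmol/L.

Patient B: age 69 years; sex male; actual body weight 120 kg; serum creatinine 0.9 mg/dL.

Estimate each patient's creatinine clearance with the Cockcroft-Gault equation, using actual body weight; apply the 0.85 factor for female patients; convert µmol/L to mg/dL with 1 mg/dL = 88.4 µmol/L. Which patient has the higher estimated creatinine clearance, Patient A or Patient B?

Patient A: SCr = 375 / 88.4 = 4.242 mg/dL
Patient A: CrCl = (140 − 28) × 78.4 / (72 × 4.242) × 0.85 = 8780.8 / 305.42 × 0.85 ≈ 24.4 mL/min
Patient B: CrCl = (140 − 69) × 120 / (72 × 0.9) = 8520.0 / 64.80 ≈ 131.5 mL/min
24.4 vs 131.5 mL/min → Patient B is higher.

Patient B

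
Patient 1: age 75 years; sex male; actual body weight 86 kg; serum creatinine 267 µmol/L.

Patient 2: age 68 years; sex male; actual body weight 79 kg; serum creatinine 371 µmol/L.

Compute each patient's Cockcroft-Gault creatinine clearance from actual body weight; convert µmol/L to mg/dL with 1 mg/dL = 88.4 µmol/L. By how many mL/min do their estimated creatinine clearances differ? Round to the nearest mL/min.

7 mL/min

Patient 1: SCr = 267 / 88.4 = 3.02 mg/dL
Patient 1: CrCl = (140 − 75) × 86 / (72 × 3.02) = 5590.0 / 217.44 ≈ 25.7 mL/min
Patient 2: SCr = 371 / 88.4 = 4.197 mg/dL
Patient 2: CrCl = (140 − 68) × 79 / (72 × 4.197) = 5688.0 / 302.18 ≈ 18.8 mL/min
|25.7 − 18.8| = 6.9 mL/min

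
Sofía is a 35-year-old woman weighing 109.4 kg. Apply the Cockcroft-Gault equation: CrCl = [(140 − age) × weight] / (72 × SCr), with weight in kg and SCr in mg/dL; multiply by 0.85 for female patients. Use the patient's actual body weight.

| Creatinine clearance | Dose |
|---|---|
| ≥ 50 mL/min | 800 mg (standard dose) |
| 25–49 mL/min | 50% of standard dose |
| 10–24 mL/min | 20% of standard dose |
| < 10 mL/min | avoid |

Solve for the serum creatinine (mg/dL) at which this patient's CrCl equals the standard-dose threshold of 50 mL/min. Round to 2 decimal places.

2.71 mg/dL

Standard dose requires CrCl ≥ 50 mL/min.
Set (140 − 35) × 109.4 × 0.85 / (72 × SCr) = 50
SCr = (140 − 35) × 109.4 × 0.85 / (72 × 50) = 2.712 mg/dL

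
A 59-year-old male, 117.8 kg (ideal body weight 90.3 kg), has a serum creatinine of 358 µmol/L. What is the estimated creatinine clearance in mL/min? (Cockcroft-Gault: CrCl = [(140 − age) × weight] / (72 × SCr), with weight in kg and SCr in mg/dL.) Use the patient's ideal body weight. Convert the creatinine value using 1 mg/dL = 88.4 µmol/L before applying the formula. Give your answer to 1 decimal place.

SCr = 358 / 88.4 = 4.05 mg/dL
CrCl = (140 − 59) × 90.3 / (72 × 4.05) = 7314.3 / 291.60 ≈ 25.1 mL/min

25.1 mL/min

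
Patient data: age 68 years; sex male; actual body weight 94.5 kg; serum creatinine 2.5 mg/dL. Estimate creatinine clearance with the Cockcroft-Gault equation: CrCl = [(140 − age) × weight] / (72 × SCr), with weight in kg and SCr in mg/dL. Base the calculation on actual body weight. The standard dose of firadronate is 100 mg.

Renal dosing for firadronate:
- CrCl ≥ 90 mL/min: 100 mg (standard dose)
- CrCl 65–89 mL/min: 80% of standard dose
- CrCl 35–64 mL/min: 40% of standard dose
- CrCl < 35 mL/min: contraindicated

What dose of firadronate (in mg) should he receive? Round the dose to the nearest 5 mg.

CrCl = (140 − 68) × 94.5 / (72 × 2.5) = 6804.0 / 180.00 ≈ 37.8 mL/min
CrCl ≈ 38 mL/min → bracket 35–64 mL/min.
40% of 100 mg = 40 mg

40 mg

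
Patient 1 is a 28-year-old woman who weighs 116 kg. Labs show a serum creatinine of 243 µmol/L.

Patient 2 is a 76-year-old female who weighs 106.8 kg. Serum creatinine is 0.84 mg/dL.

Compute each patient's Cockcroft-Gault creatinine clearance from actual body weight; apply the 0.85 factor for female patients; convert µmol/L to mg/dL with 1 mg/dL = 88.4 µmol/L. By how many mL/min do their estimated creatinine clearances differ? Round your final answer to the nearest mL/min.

Patient 1: SCr = 243 / 88.4 = 2.749 mg/dL
Patient 1: CrCl = (140 − 28) × 116 / (72 × 2.749) × 0.85 = 12992.0 / 197.93 × 0.85 ≈ 55.8 mL/min
Patient 2: CrCl = (140 − 76) × 106.8 / (72 × 0.84) × 0.85 = 6835.2 / 60.48 × 0.85 ≈ 96.1 mL/min
|55.8 − 96.1| = 40.3 mL/min

40 mL/min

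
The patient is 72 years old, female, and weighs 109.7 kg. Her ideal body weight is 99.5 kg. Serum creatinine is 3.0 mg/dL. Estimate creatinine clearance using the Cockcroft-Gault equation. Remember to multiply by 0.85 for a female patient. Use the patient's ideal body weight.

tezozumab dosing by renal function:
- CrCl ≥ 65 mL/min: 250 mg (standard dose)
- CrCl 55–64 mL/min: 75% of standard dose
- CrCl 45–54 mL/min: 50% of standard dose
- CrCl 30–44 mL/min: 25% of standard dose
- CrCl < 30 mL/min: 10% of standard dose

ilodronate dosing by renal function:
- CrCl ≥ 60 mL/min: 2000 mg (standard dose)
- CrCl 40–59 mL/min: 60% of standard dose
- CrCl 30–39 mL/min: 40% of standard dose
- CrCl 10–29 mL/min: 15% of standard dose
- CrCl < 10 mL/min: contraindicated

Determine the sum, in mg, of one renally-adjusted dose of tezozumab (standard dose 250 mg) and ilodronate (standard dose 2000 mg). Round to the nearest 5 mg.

CrCl = (140 − 72) × 99.5 / (72 × 3) × 0.85 = 6766.0 / 216.00 × 0.85 ≈ 26.6 mL/min
CrCl ≈ 27 mL/min.
tezozumab: < 30 mL/min → 10% of 250 mg = 25 mg.
ilodronate: 10–29 mL/min → 15% of 2000 mg = 300 mg.
Total = 25 + 300 = 325 mg.

325 mg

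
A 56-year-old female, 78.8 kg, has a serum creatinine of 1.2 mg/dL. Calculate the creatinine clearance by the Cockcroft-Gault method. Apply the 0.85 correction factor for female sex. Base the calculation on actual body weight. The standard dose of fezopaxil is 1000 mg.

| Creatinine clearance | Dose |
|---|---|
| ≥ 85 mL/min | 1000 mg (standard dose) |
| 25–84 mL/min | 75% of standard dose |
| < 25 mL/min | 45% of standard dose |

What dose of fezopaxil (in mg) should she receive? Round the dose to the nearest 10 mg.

CrCl = (140 − 56) × 78.8 / (72 × 1.2) × 0.85 = 6619.2 / 86.40 × 0.85 ≈ 65.1 mL/min
CrCl ≈ 65 mL/min → bracket 25–84 mL/min.
75% of 1000 mg = 750 mg

750 mg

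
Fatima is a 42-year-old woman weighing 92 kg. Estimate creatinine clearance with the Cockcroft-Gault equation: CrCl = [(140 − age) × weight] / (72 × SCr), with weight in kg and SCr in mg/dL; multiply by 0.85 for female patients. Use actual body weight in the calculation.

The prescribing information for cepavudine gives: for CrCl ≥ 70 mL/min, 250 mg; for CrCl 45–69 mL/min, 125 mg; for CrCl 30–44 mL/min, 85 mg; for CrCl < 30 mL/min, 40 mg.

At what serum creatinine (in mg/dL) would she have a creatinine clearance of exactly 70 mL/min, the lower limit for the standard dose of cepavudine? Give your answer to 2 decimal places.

Standard dose requires CrCl ≥ 70 mL/min.
Set (140 − 42) × 92 × 0.85 / (72 × SCr) = 70
SCr = (140 − 42) × 92 × 0.85 / (72 × 70) = 1.521 mg/dL

1.52 mg/dL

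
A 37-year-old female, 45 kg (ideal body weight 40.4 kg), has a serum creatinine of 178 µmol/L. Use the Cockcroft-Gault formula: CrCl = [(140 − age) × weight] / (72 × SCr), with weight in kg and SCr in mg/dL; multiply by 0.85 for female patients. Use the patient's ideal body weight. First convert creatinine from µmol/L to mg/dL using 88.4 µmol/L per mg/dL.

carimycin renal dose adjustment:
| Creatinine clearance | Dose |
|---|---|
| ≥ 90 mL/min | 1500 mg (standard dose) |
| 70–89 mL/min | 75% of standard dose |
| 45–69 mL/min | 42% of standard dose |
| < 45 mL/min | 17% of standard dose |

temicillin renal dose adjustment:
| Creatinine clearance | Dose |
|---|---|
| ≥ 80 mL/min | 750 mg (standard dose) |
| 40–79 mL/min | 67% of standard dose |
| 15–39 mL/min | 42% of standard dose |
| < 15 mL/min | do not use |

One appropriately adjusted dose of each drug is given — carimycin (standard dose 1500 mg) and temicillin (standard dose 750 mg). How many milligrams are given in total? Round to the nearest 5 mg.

SCr = 178 / 88.4 = 2.014 mg/dL
CrCl = (140 − 37) × 40.4 / (72 × 2.014) × 0.85 = 4161.2 / 145.01 × 0.85 ≈ 24.4 mL/min
CrCl ≈ 24 mL/min.
carimycin: < 45 mL/min → 17% of 1500 mg = 255 mg.
temicillin: 15–39 mL/min → 42% of 750 mg = 315 mg.
Total = 255 + 315 = 570 mg.

570 mg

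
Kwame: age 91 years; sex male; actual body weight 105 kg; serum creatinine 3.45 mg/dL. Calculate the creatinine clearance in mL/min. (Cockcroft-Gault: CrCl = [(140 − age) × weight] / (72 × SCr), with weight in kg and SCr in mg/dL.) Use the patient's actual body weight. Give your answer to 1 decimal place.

20.7 mL/min

CrCl = (140 − 91) × 105 / (72 × 3.45) = 5145.0 / 248.40 ≈ 20.7 mL/min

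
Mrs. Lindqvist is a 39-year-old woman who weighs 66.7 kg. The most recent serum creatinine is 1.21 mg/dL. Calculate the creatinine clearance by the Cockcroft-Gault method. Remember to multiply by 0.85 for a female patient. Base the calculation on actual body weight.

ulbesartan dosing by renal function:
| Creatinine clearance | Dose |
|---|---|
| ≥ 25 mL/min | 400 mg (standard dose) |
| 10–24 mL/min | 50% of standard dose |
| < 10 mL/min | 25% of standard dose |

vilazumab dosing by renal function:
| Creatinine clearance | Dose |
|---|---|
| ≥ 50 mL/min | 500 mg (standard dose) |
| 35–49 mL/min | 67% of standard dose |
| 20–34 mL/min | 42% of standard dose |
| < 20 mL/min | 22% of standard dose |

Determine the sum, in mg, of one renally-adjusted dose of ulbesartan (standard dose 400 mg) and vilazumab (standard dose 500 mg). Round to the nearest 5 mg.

900 mg

CrCl = (140 − 39) × 66.7 / (72 × 1.21) × 0.85 = 6736.7 / 87.12 × 0.85 ≈ 65.7 mL/min
CrCl ≈ 66 mL/min.
ulbesartan: ≥ 25 mL/min → 100% of 400 mg = 400 mg.
vilazumab: ≥ 50 mL/min → 100% of 500 mg = 500 mg.
Total = 400 + 500 = 900 mg.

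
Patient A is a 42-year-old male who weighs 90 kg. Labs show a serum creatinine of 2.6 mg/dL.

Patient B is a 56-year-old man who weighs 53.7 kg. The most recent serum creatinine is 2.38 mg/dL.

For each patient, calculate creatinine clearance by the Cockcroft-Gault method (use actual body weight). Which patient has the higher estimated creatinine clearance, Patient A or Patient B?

Patient A

Patient A: CrCl = (140 − 42) × 90 / (72 × 2.6) = 8820.0 / 187.20 ≈ 47.1 mL/min
Patient B: CrCl = (140 − 56) × 53.7 / (72 × 2.38) = 4510.8 / 171.36 ≈ 26.3 mL/min
47.1 vs 26.3 mL/min → Patient A is higher.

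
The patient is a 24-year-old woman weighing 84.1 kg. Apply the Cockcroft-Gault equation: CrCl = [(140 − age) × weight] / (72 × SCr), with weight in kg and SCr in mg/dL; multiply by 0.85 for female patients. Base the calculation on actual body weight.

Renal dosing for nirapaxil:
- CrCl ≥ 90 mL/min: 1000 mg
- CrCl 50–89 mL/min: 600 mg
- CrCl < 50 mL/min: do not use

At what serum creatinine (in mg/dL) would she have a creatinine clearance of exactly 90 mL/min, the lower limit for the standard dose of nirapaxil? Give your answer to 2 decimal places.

Standard dose requires CrCl ≥ 90 mL/min.
Set (140 − 24) × 84.1 × 0.85 / (72 × SCr) = 90
SCr = (140 − 24) × 84.1 × 0.85 / (72 × 90) = 1.280 mg/dL

1.28 mg/dL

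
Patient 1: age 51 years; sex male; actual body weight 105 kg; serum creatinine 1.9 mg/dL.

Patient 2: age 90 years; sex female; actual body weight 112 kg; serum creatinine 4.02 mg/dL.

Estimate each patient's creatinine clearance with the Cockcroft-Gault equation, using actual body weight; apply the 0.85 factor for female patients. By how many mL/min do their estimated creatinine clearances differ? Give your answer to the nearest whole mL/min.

Patient 1: CrCl = (140 − 51) × 105 / (72 × 1.9) = 9345.0 / 136.80 ≈ 68.3 mL/min
Patient 2: CrCl = (140 − 90) × 112 / (72 × 4.02) × 0.85 = 5600.0 / 289.44 × 0.85 ≈ 16.4 mL/min
|68.3 − 16.4| = 51.9 mL/min

52 mL/min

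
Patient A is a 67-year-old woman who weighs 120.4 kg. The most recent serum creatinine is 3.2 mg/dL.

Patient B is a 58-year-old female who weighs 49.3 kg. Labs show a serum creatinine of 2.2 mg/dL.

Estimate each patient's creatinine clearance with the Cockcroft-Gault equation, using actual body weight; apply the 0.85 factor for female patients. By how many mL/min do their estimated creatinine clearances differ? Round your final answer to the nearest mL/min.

11 mL/min

Patient A: CrCl = (140 − 67) × 120.4 / (72 × 3.2) × 0.85 = 8789.2 / 230.40 × 0.85 ≈ 32.4 mL/min
Patient B: CrCl = (140 − 58) × 49.3 / (72 × 2.2) × 0.85 = 4042.6 / 158.40 × 0.85 ≈ 21.7 mL/min
|32.4 − 21.7| = 10.7 mL/min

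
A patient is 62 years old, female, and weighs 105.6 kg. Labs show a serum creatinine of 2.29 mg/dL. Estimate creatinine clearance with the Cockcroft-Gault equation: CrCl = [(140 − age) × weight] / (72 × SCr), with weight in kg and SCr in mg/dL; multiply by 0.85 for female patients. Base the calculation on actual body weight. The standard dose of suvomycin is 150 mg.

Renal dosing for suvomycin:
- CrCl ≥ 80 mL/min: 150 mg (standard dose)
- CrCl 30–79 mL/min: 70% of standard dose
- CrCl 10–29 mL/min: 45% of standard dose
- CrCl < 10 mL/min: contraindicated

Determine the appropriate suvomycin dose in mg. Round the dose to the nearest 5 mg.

105 mg

CrCl = (140 − 62) × 105.6 / (72 × 2.29) × 0.85 = 8236.8 / 164.88 × 0.85 ≈ 42.5 mL/min
CrCl ≈ 42 mL/min → bracket 30–79 mL/min.
70% of 150 mg = 105 mg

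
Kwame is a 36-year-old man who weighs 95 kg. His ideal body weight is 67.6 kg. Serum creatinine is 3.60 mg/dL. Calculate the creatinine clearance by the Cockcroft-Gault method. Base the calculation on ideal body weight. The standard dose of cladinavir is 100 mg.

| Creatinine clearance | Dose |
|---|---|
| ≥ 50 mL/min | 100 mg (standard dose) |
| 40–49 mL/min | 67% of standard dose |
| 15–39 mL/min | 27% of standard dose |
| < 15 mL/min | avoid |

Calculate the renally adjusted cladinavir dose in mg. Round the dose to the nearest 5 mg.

CrCl = (140 − 36) × 67.6 / (72 × 3.6) = 7030.4 / 259.20 ≈ 27.1 mL/min
CrCl ≈ 27 mL/min → bracket 15–39 mL/min.
27% of 100 mg = 27 mg → 25 mg

25 mg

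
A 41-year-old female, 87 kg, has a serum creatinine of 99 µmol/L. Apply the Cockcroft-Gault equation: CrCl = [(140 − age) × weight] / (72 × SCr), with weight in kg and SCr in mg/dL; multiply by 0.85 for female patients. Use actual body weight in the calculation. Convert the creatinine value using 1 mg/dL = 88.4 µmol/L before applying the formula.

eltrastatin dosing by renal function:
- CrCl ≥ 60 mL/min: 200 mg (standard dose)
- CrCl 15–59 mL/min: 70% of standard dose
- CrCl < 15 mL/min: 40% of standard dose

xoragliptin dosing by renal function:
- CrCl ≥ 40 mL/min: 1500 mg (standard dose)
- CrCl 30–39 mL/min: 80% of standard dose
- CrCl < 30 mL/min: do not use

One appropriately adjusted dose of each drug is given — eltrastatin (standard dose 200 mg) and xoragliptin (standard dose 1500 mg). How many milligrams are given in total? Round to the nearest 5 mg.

1700 mg

SCr = 99 / 88.4 = 1.12 mg/dL
CrCl = (140 − 41) × 87 / (72 × 1.12) × 0.85 = 8613.0 / 80.64 × 0.85 ≈ 90.8 mL/min
CrCl ≈ 91 mL/min.
eltrastatin: ≥ 60 mL/min → 100% of 200 mg = 200 mg.
xoragliptin: ≥ 40 mL/min → 100% of 1500 mg = 1500 mg.
Total = 200 + 1500 = 1700 mg.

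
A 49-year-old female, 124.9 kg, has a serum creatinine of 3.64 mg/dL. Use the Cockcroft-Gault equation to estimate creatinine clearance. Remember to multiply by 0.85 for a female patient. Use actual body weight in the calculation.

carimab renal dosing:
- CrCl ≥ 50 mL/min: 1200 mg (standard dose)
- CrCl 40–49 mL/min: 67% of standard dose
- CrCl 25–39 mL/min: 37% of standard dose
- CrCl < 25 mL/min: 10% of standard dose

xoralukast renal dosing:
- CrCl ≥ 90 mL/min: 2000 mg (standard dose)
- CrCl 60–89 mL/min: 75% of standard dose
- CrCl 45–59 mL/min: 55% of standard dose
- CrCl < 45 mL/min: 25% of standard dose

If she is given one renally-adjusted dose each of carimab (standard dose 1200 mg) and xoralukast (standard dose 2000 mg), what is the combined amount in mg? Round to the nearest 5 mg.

945 mg

CrCl = (140 − 49) × 124.9 / (72 × 3.64) × 0.85 = 11365.9 / 262.08 × 0.85 ≈ 36.9 mL/min
CrCl ≈ 37 mL/min.
carimab: 25–39 mL/min → 37% of 1200 mg = 444 mg.
xoralukast: < 45 mL/min → 25% of 2000 mg = 500 mg.
Total = 444 + 500 = 944 mg.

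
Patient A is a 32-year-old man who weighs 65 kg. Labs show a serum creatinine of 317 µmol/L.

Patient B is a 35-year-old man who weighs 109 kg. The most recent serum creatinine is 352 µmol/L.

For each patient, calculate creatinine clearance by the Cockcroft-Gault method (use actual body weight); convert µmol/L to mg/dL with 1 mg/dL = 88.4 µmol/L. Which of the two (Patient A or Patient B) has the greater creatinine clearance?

Patient B

Patient A: SCr = 317 / 88.4 = 3.586 mg/dL
Patient A: CrCl = (140 − 32) × 65 / (72 × 3.586) = 7020.0 / 258.19 ≈ 27.2 mL/min
Patient B: SCr = 352 / 88.4 = 3.982 mg/dL
Patient B: CrCl = (140 − 35) × 109 / (72 × 3.982) = 11445.0 / 286.70 ≈ 39.9 mL/min
27.2 vs 39.9 mL/min → Patient B is higher.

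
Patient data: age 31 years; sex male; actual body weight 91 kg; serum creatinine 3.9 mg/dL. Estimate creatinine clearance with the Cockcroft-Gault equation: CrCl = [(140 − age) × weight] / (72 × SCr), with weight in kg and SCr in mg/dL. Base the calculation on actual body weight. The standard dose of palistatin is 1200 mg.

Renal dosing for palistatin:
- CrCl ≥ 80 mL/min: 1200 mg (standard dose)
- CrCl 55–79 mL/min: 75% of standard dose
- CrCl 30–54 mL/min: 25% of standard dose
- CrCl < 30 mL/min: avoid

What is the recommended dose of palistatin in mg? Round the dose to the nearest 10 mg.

CrCl = (140 − 31) × 91 / (72 × 3.9) = 9919.0 / 280.80 ≈ 35.3 mL/min
CrCl ≈ 35 mL/min → bracket 30–54 mL/min.
25% of 1200 mg = 300 mg

300 mg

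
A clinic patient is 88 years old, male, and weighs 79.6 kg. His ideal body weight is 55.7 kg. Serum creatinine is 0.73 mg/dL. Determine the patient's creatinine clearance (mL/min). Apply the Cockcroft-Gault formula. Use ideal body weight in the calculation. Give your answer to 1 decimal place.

CrCl = (140 − 88) × 55.7 / (72 × 0.73) = 2896.4 / 52.56 ≈ 55.1 mL/min

55.1 mL/min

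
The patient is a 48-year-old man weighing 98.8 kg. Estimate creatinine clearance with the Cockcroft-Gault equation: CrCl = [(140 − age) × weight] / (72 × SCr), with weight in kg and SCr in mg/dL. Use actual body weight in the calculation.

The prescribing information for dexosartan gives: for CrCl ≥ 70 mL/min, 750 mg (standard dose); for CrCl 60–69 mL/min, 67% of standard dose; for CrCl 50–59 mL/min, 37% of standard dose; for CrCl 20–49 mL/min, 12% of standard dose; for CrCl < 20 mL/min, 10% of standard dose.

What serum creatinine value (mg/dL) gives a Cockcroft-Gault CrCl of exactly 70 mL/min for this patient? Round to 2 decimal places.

1.80 mg/dL

Standard dose requires CrCl ≥ 70 mL/min.
Set (140 − 48) × 98.8 / (72 × SCr) = 70
SCr = (140 − 48) × 98.8 / (72 × 70) = 1.803 mg/dL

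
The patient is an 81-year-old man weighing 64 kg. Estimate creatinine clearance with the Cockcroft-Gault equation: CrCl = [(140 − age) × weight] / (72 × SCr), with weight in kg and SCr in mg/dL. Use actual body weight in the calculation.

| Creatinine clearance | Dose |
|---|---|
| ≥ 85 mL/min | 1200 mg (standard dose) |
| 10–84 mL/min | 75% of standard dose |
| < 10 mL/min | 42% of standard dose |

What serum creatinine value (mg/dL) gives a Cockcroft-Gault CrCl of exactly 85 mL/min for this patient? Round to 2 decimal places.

Standard dose requires CrCl ≥ 85 mL/min.
Set (140 − 81) × 64 / (72 × SCr) = 85
SCr = (140 − 81) × 64 / (72 × 85) = 0.617 mg/dL

0.62 mg/dL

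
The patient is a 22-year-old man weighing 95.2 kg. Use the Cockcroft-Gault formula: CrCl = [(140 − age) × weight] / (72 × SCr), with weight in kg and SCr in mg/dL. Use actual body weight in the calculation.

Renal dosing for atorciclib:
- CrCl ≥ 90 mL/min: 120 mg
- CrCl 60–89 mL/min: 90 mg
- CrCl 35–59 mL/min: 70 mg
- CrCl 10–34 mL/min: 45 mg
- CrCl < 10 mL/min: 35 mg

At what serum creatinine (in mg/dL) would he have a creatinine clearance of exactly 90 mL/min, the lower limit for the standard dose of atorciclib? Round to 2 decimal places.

Standard dose requires CrCl ≥ 90 mL/min.
Set (140 − 22) × 95.2 / (72 × SCr) = 90
SCr = (140 − 22) × 95.2 / (72 × 90) = 1.734 mg/dL

1.73 mg/dL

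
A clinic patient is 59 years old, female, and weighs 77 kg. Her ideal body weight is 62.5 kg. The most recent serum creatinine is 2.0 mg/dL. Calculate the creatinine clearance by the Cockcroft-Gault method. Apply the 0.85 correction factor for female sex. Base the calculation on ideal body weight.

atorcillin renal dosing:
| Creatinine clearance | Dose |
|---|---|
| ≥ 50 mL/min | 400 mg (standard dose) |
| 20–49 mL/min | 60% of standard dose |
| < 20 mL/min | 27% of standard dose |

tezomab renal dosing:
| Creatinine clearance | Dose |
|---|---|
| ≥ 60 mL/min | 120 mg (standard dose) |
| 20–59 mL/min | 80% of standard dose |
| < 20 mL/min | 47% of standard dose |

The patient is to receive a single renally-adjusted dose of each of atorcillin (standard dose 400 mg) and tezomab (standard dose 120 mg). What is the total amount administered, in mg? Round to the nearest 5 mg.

CrCl = (140 − 59) × 62.5 / (72 × 2) × 0.85 = 5062.5 / 144.00 × 0.85 ≈ 29.9 mL/min
CrCl ≈ 30 mL/min.
atorcillin: 20–49 mL/min → 60% of 400 mg = 240 mg.
tezomab: 20–59 mL/min → 80% of 120 mg = 96 mg.
Total = 240 + 96 = 336 mg.

335 mg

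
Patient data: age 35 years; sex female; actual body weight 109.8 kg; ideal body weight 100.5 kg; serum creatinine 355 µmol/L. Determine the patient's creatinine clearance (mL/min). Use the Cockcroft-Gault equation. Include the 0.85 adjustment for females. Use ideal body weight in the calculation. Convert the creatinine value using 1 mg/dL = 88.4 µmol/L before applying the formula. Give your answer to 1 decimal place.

SCr = 355 / 88.4 = 4.016 mg/dL
CrCl = (140 − 35) × 100.5 / (72 × 4.016) × 0.85 = 10552.5 / 289.15 × 0.85 ≈ 31.0 mL/min

31.0 mL/min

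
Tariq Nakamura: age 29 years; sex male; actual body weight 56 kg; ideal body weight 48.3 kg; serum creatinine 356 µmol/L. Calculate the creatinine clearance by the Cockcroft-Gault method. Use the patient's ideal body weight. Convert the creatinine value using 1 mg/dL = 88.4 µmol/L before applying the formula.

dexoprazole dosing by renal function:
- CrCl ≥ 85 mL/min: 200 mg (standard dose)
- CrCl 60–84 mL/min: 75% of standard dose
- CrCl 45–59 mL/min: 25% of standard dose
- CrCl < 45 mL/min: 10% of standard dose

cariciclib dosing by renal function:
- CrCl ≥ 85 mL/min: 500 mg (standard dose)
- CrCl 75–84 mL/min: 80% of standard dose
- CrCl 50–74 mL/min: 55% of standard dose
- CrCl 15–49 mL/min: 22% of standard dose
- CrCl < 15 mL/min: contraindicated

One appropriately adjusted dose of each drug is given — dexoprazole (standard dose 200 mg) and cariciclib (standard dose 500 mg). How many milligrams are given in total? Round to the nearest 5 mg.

SCr = 356 / 88.4 = 4.027 mg/dL
CrCl = (140 − 29) × 48.3 / (72 × 4.027) = 5361.3 / 289.94 ≈ 18.5 mL/min
CrCl ≈ 18 mL/min.
dexoprazole: < 45 mL/min → 10% of 200 mg = 20 mg.
cariciclib: 15–49 mL/min → 22% of 500 mg = 110 mg.
Total = 20 + 110 = 130 mg.

130 mg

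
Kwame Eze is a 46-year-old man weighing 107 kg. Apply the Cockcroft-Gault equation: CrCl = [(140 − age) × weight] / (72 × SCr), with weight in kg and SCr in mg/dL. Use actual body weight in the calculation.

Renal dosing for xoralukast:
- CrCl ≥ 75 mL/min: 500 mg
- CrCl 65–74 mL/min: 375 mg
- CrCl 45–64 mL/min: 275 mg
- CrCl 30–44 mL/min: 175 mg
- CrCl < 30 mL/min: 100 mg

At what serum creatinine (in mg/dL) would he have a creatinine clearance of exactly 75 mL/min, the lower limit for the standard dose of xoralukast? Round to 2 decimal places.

Standard dose requires CrCl ≥ 75 mL/min.
Set (140 − 46) × 107 / (72 × SCr) = 75
SCr = (140 − 46) × 107 / (72 × 75) = 1.863 mg/dL

1.86 mg/dL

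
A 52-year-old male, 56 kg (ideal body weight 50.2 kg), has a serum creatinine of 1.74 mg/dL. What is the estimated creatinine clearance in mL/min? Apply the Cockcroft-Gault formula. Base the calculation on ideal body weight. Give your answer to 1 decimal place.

CrCl = (140 − 52) × 50.2 / (72 × 1.74) = 4417.6 / 125.28 ≈ 35.3 mL/min

35.3 mL/min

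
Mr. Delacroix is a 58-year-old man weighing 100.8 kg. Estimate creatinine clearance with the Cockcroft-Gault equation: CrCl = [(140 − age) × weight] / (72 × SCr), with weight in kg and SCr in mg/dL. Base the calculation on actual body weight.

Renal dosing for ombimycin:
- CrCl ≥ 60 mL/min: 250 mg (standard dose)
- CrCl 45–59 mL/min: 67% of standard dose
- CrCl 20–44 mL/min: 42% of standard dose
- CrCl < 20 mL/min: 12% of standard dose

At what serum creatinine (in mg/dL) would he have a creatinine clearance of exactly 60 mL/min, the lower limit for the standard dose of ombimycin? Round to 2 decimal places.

1.91 mg/dL

Standard dose requires CrCl ≥ 60 mL/min.
Set (140 − 58) × 100.8 / (72 × SCr) = 60
SCr = (140 − 58) × 100.8 / (72 × 60) = 1.913 mg/dL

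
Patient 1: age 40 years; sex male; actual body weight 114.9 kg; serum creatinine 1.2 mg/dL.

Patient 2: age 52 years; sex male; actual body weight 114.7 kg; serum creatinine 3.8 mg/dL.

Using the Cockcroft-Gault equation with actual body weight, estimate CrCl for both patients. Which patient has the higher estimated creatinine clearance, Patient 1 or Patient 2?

Patient 1

Patient 1: CrCl = (140 − 40) × 114.9 / (72 × 1.2) = 11490.0 / 86.40 ≈ 133.0 mL/min
Patient 2: CrCl = (140 − 52) × 114.7 / (72 × 3.8) = 10093.6 / 273.60 ≈ 36.9 mL/min
133.0 vs 36.9 mL/min → Patient 1 is higher.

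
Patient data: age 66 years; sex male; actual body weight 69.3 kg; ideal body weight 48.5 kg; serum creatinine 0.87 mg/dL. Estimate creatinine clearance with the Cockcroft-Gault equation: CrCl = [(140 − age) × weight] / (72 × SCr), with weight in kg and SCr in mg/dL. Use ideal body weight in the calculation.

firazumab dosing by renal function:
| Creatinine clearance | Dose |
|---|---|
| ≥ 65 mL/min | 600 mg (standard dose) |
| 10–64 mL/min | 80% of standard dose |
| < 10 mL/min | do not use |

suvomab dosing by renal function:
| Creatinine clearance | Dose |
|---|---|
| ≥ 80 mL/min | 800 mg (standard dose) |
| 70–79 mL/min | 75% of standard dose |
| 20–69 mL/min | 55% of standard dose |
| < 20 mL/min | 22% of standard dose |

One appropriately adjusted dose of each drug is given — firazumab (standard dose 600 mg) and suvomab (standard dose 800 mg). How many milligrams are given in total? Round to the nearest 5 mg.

920 mg

CrCl = (140 − 66) × 48.5 / (72 × 0.87) = 3589.0 / 62.64 ≈ 57.3 mL/min
CrCl ≈ 57 mL/min.
firazumab: 10–64 mL/min → 80% of 600 mg = 480 mg.
suvomab: 20–69 mL/min → 55% of 800 mg = 440 mg.
Total = 480 + 440 = 920 mg.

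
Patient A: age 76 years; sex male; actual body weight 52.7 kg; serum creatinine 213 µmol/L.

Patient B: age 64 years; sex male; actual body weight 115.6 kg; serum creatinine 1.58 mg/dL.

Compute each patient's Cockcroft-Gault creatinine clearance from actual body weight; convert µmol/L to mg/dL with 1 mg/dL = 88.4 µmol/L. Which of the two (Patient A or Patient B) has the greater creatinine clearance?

Patient A: SCr = 213 / 88.4 = 2.41 mg/dL
Patient A: CrCl = (140 − 76) × 52.7 / (72 × 2.41) = 3372.8 / 173.52 ≈ 19.4 mL/min
Patient B: CrCl = (140 − 64) × 115.6 / (72 × 1.58) = 8785.6 / 113.76 ≈ 77.2 mL/min
19.4 vs 77.2 mL/min → Patient B is higher.

Patient B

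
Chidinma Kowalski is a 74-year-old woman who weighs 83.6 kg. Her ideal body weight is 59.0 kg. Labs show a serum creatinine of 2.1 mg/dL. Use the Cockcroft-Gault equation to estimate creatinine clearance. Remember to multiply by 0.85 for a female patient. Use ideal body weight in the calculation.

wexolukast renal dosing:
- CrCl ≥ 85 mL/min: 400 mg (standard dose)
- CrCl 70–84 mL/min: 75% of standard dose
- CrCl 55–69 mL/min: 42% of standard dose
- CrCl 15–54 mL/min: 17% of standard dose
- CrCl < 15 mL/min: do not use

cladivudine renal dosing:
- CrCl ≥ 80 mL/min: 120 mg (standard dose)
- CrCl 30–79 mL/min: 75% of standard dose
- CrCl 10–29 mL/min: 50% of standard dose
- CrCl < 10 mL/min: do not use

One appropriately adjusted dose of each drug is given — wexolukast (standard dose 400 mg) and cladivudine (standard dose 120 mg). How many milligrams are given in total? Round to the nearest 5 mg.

130 mg

CrCl = (140 − 74) × 59 / (72 × 2.1) × 0.85 = 3894.0 / 151.20 × 0.85 ≈ 21.9 mL/min
CrCl ≈ 22 mL/min.
wexolukast: 15–54 mL/min → 17% of 400 mg = 68 mg.
cladivudine: 10–29 mL/min → 50% of 120 mg = 60 mg.
Total = 68 + 60 = 128 mg.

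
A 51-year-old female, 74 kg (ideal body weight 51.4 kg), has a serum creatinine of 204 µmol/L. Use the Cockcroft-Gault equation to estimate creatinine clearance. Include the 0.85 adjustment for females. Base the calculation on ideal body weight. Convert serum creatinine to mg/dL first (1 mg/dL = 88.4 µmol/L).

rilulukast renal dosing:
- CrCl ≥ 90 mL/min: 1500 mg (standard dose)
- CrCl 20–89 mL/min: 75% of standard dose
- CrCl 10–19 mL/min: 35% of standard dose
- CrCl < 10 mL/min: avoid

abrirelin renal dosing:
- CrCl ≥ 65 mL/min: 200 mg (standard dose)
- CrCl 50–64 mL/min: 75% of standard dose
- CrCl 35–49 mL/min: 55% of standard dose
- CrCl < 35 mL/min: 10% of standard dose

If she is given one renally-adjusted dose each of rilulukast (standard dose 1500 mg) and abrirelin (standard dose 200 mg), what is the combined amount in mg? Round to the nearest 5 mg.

SCr = 204 / 88.4 = 2.308 mg/dL
CrCl = (140 − 51) × 51.4 / (72 × 2.308) × 0.85 = 4574.6 / 166.18 × 0.85 ≈ 23.4 mL/min
CrCl ≈ 23 mL/min.
rilulukast: 20–89 mL/min → 75% of 1500 mg = 1125 mg.
abrirelin: < 35 mL/min → 10% of 200 mg = 20 mg.
Total = 1125 + 20 = 1145 mg.

1145 mg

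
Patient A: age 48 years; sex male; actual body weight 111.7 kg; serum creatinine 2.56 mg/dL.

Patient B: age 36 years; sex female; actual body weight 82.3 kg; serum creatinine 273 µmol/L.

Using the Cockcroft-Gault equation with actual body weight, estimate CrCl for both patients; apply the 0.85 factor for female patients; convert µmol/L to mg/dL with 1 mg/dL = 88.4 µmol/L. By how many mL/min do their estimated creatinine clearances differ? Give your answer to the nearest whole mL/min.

Patient A: CrCl = (140 − 48) × 111.7 / (72 × 2.56) = 10276.4 / 184.32 ≈ 55.8 mL/min
Patient B: SCr = 273 / 88.4 = 3.088 mg/dL
Patient B: CrCl = (140 − 36) × 82.3 / (72 × 3.088) × 0.85 = 8559.2 / 222.34 × 0.85 ≈ 32.7 mL/min
|55.8 − 32.7| = 23.1 mL/min

23 mL/min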